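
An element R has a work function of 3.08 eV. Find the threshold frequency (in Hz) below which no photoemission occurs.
7.4474e+14 Hz

The threshold frequency is when the photon energy equals the work function:
hf₀ = φ

Solving for f₀:
f₀ = φ/h = (3.08 eV × 1.602×10⁻¹⁹ J/eV) / (6.626×10⁻³⁴ J·s)
f₀ = 7.4474e+14 Hz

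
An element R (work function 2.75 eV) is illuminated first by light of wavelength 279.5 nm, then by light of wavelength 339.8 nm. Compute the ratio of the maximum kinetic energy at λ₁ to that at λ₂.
1.8759

Using Einstein's equation: KE_max = hc/λ - φ

For λ₁ = 279.5 nm:
E₁ = hc/λ₁ = 4.4359 eV
KE₁ = E₁ - φ = 4.4359 - 2.75 = 1.6859 eV

For λ₂ = 339.8 nm:
E₂ = hc/λ₂ = 3.6487 eV
KE₂ = E₂ - φ = 3.6487 - 2.75 = 0.8987 eV

Ratio: KE₁/KE₂ = 1.6859/0.8987 = 1.8759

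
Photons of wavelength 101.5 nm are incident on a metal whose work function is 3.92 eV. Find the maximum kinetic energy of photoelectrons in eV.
8.2952 eV

Using Einstein's photoelectric equation: KE_max = hf - φ = hc/λ - φ

First, calculate the photon energy:
E_photon = hc/λ = (6.626×10⁻³⁴ J·s)(3×10⁸ m/s) / (101.5×10⁻⁹ m)
E_photon = 12.2152 eV

Then, the maximum kinetic energy:
KE_max = E_photon - φ = 12.2152 eV - 3.92 eV = 8.2952 eV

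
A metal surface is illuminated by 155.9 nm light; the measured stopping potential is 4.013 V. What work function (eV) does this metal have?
3.94 eV

The stopping potential gives the maximum kinetic energy: KE_max = eV_s = 4.013 eV

From Einstein's photoelectric equation: KE_max = hc/λ - φ
Rearranging: φ = hc/λ - KE_max

Calculate photon energy:
E_photon = hc/λ = (6.626×10⁻³⁴ J·s)(3×10⁸ m/s) / (155.9×10⁻⁹ m) = 7.9528 eV

Therefore:
φ = 7.9528 - 4.013 = 3.94 eV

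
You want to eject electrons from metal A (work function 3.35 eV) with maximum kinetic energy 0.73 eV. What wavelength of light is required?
303.88 nm

From Einstein's equation: KE_max = hc/λ - φ

Rearranging for λ:
hc/λ = KE_max + φ
λ = hc/(KE_max + φ)

Required photon energy:
E_photon = KE_max + φ = 0.73 + 3.35 = 4.08 eV

Required wavelength:
λ = hc/E_photon = (6.626×10⁻³⁴)(3×10⁸) / (4.08 × 1.602×10⁻¹⁹)
λ = 303.88 nm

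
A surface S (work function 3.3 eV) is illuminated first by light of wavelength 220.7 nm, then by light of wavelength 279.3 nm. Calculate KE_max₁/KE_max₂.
2.0347

Using Einstein's equation: KE_max = hc/λ - φ

For λ₁ = 220.7 nm:
E₁ = hc/λ₁ = 5.6178 eV
KE₁ = E₁ - φ = 5.6178 - 3.3 = 2.3178 eV

For λ₂ = 279.3 nm:
E₂ = hc/λ₂ = 4.4391 eV
KE₂ = E₂ - φ = 4.4391 - 3.3 = 1.1391 eV

Ratio: KE₁/KE₂ = 2.3178/1.1391 = 2.0347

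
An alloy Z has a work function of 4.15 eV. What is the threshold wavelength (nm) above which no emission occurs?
298.76 nm

The threshold wavelength is when the photon energy equals the work function:
hc/λ₀ = φ

Solving for λ₀:
λ₀ = hc/φ = (6.626×10⁻³⁴ J·s)(3×10⁸ m/s) / (4.15 eV × 1.602×10⁻¹⁹ J/eV)
λ₀ = 298.76 nm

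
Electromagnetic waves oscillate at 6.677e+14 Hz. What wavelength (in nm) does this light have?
448.99 nm

Using the wave equation: c = fλ

Solving for wavelength:
λ = c/f = (3×10⁸ m/s) / (6.677e+14 Hz)
λ = 448.99 nm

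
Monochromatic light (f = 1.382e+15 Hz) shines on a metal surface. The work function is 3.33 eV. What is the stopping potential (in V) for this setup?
2.3855 V

The stopping potential V_s satisfies: eV_s = KE_max

First, find KE_max using Einstein's equation:
E_photon = hf = (6.626×10⁻³⁴ J·s)(1.382e+15 Hz) = 5.7155 eV
KE_max = E_photon - φ = 5.7155 - 3.33 = 2.3855 eV

Since eV_s = KE_max:
V_s = KE_max/e = 2.3855 V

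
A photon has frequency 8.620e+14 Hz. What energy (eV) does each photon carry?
3.5649 eV

Using E = hf:

E = hf = (6.626×10⁻³⁴ J·s)(8.620e+14 Hz)
E = 3.5649 eV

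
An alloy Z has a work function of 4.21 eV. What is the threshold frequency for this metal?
1.0180e+15 Hz

The threshold frequency is when the photon energy equals the work function:
hf₀ = φ

Solving for f₀:
f₀ = φ/h = (4.21 eV × 1.602×10⁻¹⁹ J/eV) / (6.626×10⁻³⁴ J·s)
f₀ = 1.0180e+15 Hz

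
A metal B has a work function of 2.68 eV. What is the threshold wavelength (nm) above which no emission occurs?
462.63 nm

The threshold wavelength is when the photon energy equals the work function:
hc/λ₀ = φ

Solving for λ₀:
λ₀ = hc/φ = (6.626×10⁻³⁴ J·s)(3×10⁸ m/s) / (2.68 eV × 1.602×10⁻¹⁹ J/eV)
λ₀ = 462.63 nm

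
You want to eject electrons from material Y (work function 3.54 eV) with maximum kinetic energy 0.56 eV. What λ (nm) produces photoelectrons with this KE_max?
302.40 nm

From Einstein's equation: KE_max = hc/λ - φ

Rearranging for λ:
hc/λ = KE_max + φ
λ = hc/(KE_max + φ)

Required photon energy:
E_photon = KE_max + φ = 0.56 + 3.54 = 4.10 eV

Required wavelength:
λ = hc/E_photon = (6.626×10⁻³⁴)(3×10⁸) / (4.10 × 1.602×10⁻¹⁹)
λ = 302.40 nm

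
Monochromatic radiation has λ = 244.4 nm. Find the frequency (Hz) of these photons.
1.2266e+15 Hz

Using the wave equation: c = fλ

Solving for frequency:
f = c/λ = (3×10⁸ m/s) / (244.4×10⁻⁹ m)
f = 1.2266e+15 Hz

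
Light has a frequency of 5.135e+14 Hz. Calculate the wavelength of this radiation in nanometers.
583.82 nm

Using the wave equation: c = fλ

Solving for wavelength:
λ = c/f = (3×10⁸ m/s) / (5.135e+14 Hz)
λ = 583.82 nm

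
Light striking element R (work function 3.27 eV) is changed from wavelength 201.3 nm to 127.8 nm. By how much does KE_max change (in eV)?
3.5422 eV

Using Einstein's equation: KE_max = hc/λ - φ

For λ₁ = 201.3 nm:
KE₁ = hc/λ₁ - φ = 6.1592 - 3.27 = 2.8892 eV

For λ₂ = 127.8 nm:
KE₂ = hc/λ₂ - φ = 9.7014 - 3.27 = 6.4314 eV

Change in KE:
ΔKE = KE₂ - KE₁ = 6.4314 - 2.8892 = 3.5422 eV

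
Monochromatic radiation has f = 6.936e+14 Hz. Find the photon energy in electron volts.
2.8685 eV

Using E = hf:

E = hf = (6.626×10⁻³⁴ J·s)(6.936e+14 Hz)
E = 2.8685 eV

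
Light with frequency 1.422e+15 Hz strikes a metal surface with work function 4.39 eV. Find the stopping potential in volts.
1.4909 V

The stopping potential V_s satisfies: eV_s = KE_max

First, find KE_max using Einstein's equation:
E_photon = hf = (6.626×10⁻³⁴ J·s)(1.422e+15 Hz) = 5.8809 eV
KE_max = E_photon - φ = 5.8809 - 4.39 = 1.4909 eV

Since eV_s = KE_max:
V_s = KE_max/e = 1.4909 V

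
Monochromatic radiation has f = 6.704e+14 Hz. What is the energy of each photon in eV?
2.7726 eV

Using E = hf:

E = hf = (6.626×10⁻³⁴ J·s)(6.704e+14 Hz)
E = 2.7726 eV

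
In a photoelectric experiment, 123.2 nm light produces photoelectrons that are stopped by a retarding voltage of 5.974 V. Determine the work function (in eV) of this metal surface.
4.09 eV

The stopping potential gives the maximum kinetic energy: KE_max = eV_s = 5.974 eV

From Einstein's photoelectric equation: KE_max = hc/λ - φ
Rearranging: φ = hc/λ - KE_max

Calculate photon energy:
E_photon = hc/λ = (6.626×10⁻³⁴ J·s)(3×10⁸ m/s) / (123.2×10⁻⁹ m) = 10.0637 eV

Therefore:
φ = 10.0637 - 5.974 = 4.09 eV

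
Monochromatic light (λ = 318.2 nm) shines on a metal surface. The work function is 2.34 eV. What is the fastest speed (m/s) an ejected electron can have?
7.3993e+05 m/s

First, find the maximum kinetic energy:
E_photon = hc/λ = 3.8964 eV
KE_max = E_photon - φ = 3.8964 - 2.34 = 1.5564 eV

Convert to Joules: KE_max = 1.5564 × 1.602×10⁻¹⁹ J = 2.4937e-19 J

Then use KE = ½mv² to find velocity:
v = √(2·KE/m) = √(2 × 2.4937e-19 J / 9.109e-31 kg)
v = 7.3993e+05 m/s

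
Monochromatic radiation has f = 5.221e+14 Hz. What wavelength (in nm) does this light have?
574.21 nm

Using the wave equation: c = fλ

Solving for wavelength:
λ = c/f = (3×10⁸ m/s) / (5.221e+14 Hz)
λ = 574.21 nm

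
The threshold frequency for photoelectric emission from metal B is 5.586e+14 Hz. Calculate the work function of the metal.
2.31 eV

At the threshold frequency, photon energy equals work function:
φ = hf₀

Calculating:
φ = (6.626×10⁻³⁴ J·s)(5.586e+14 Hz)
φ = 2.31 eV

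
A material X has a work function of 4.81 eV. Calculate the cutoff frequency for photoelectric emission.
1.1631e+15 Hz

The threshold frequency is when the photon energy equals the work function:
hf₀ = φ

Solving for f₀:
f₀ = φ/h = (4.81 eV × 1.602×10⁻¹⁹ J/eV) / (6.626×10⁻³⁴ J·s)
f₀ = 1.1631e+15 Hz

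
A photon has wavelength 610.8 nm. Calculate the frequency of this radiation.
4.9082e+14 Hz

Using the wave equation: c = fλ

Solving for frequency:
f = c/λ = (3×10⁸ m/s) / (610.8×10⁻⁹ m)
f = 4.9082e+14 Hz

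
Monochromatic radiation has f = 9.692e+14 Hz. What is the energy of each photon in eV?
4.0083 eV

Using E = hf:

E = hf = (6.626×10⁻³⁴ J·s)(9.692e+14 Hz)
E = 4.0083 eV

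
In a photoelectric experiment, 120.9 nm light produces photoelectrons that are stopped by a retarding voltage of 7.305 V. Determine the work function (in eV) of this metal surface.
2.95 eV

The stopping potential gives the maximum kinetic energy: KE_max = eV_s = 7.305 eV

From Einstein's photoelectric equation: KE_max = hc/λ - φ
Rearranging: φ = hc/λ - KE_max

Calculate photon energy:
E_photon = hc/λ = (6.626×10⁻³⁴ J·s)(3×10⁸ m/s) / (120.9×10⁻⁹ m) = 10.2551 eV

Therefore:
φ = 10.2551 - 7.305 = 2.95 eV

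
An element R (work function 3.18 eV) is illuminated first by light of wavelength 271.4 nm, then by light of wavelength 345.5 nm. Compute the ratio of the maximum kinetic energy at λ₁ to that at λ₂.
3.3982

Using Einstein's equation: KE_max = hc/λ - φ

For λ₁ = 271.4 nm:
E₁ = hc/λ₁ = 4.5683 eV
KE₁ = E₁ - φ = 4.5683 - 3.18 = 1.3883 eV

For λ₂ = 345.5 nm:
E₂ = hc/λ₂ = 3.5885 eV
KE₂ = E₂ - φ = 3.5885 - 3.18 = 0.4085 eV

Ratio: KE₁/KE₂ = 1.3883/0.4085 = 3.3982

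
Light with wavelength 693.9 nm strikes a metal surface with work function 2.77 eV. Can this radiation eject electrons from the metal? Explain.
No

For photoemission, the photon energy must exceed the work function.

Photon energy: E = hc/λ = 1.7868 eV
Work function: φ = 2.77 eV

Since E_photon (1.7868 eV) < φ (2.77 eV), photoemission will NOT occur.
The threshold wavelength is λ₀ = hc/φ = 447.6 nm.
Since 693.9 nm > 447.6 nm, the photons lack sufficient energy.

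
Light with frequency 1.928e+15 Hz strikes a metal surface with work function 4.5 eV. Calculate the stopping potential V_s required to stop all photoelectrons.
3.4736 V

The stopping potential V_s satisfies: eV_s = KE_max

First, find KE_max using Einstein's equation:
E_photon = hf = (6.626×10⁻³⁴ J·s)(1.928e+15 Hz) = 7.9736 eV
KE_max = E_photon - φ = 7.9736 - 4.5 = 3.4736 eV

Since eV_s = KE_max:
V_s = KE_max/e = 3.4736 V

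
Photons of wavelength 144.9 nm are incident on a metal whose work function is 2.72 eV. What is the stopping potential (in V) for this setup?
5.8365 V

The stopping potential V_s satisfies: eV_s = KE_max

First, find KE_max using Einstein's equation:
E_photon = hc/λ = 8.5565 eV
KE_max = E_photon - φ = 8.5565 - 2.72 = 5.8365 eV

Since eV_s = KE_max:
V_s = KE_max/e = 5.8365 V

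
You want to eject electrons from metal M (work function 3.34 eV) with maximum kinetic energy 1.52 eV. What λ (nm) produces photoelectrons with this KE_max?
255.11 nm

From Einstein's equation: KE_max = hc/λ - φ

Rearranging for λ:
hc/λ = KE_max + φ
λ = hc/(KE_max + φ)

Required photon energy:
E_photon = KE_max + φ = 1.52 + 3.34 = 4.86 eV

Required wavelength:
λ = hc/E_photon = (6.626×10⁻³⁴)(3×10⁸) / (4.86 × 1.602×10⁻¹⁹)
λ = 255.11 nm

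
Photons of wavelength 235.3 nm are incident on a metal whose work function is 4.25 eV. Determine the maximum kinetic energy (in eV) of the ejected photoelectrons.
1.0192 eV

Using Einstein's photoelectric equation: KE_max = hf - φ = hc/λ - φ

First, calculate the photon energy:
E_photon = hc/λ = (6.626×10⁻³⁴ J·s)(3×10⁸ m/s) / (235.3×10⁻⁹ m)
E_photon = 5.2692 eV

Then, the maximum kinetic energy:
KE_max = E_photon - φ = 5.2692 eV - 4.25 eV = 1.0192 eV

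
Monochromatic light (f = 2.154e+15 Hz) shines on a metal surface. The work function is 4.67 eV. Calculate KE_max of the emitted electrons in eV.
4.2382 eV

Using Einstein's photoelectric equation: KE_max = hf - φ

First, calculate the photon energy:
E_photon = hf = (6.626×10⁻³⁴ J·s)(2.154e+15 Hz)
E_photon = 8.9082 eV

Then, the maximum kinetic energy:
KE_max = E_photon - φ = 8.9082 eV - 4.67 eV = 4.2382 eV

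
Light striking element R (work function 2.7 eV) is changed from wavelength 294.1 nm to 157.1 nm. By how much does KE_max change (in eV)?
3.6763 eV

Using Einstein's equation: KE_max = hc/λ - φ

For λ₁ = 294.1 nm:
KE₁ = hc/λ₁ - φ = 4.2157 - 2.7 = 1.5157 eV

For λ₂ = 157.1 nm:
KE₂ = hc/λ₂ - φ = 7.8921 - 2.7 = 5.1921 eV

Change in KE:
ΔKE = KE₂ - KE₁ = 5.1921 - 1.5157 = 3.6763 eV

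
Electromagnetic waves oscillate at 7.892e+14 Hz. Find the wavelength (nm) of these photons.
379.87 nm

Using the wave equation: c = fλ

Solving for wavelength:
λ = c/f = (3×10⁸ m/s) / (7.892e+14 Hz)
λ = 379.87 nm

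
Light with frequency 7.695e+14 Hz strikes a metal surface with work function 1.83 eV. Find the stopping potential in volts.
1.3524 V

The stopping potential V_s satisfies: eV_s = KE_max

First, find KE_max using Einstein's equation:
E_photon = hf = (6.626×10⁻³⁴ J·s)(7.695e+14 Hz) = 3.1824 eV
KE_max = E_photon - φ = 3.1824 - 1.83 = 1.3524 eV

Since eV_s = KE_max:
V_s = KE_max/e = 1.3524 V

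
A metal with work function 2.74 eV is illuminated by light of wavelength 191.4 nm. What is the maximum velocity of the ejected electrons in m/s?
1.1467e+06 m/s

First, find the maximum kinetic energy:
E_photon = hc/λ = 6.4778 eV
KE_max = E_photon - φ = 6.4778 - 2.74 = 3.7378 eV

Convert to Joules: KE_max = 3.7378 × 1.602×10⁻¹⁹ J = 5.9885e-19 J

Then use KE = ½mv² to find velocity:
v = √(2·KE/m) = √(2 × 5.9885e-19 J / 9.109e-31 kg)
v = 1.1467e+06 m/s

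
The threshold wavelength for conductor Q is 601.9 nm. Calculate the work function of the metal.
2.06 eV

At the threshold wavelength, photon energy equals work function:
φ = hc/λ₀

Calculating:
φ = (6.626×10⁻³⁴ J·s)(3×10⁸ m/s) / (601.9×10⁻⁹ m)
φ = 2.06 eV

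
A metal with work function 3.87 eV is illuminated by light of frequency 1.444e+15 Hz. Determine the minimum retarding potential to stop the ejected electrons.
2.1019 V

The stopping potential V_s satisfies: eV_s = KE_max

First, find KE_max using Einstein's equation:
E_photon = hf = (6.626×10⁻³⁴ J·s)(1.444e+15 Hz) = 5.9719 eV
KE_max = E_photon - φ = 5.9719 - 3.87 = 2.1019 eV

Since eV_s = KE_max:
V_s = KE_max/e = 2.1019 V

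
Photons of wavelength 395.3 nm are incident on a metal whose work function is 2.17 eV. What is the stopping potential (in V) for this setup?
0.9665 V

The stopping potential V_s satisfies: eV_s = KE_max

First, find KE_max using Einstein's equation:
E_photon = hc/λ = 3.1365 eV
KE_max = E_photon - φ = 3.1365 - 2.17 = 0.9665 eV

Since eV_s = KE_max:
V_s = KE_max/e = 0.9665 V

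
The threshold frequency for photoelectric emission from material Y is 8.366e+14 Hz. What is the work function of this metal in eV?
3.46 eV

At the threshold frequency, photon energy equals work function:
φ = hf₀

Calculating:
φ = (6.626×10⁻³⁴ J·s)(8.366e+14 Hz)
φ = 3.46 eV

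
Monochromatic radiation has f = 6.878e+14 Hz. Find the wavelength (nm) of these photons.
435.87 nm

Using the wave equation: c = fλ

Solving for wavelength:
λ = c/f = (3×10⁸ m/s) / (6.878e+14 Hz)
λ = 435.87 nm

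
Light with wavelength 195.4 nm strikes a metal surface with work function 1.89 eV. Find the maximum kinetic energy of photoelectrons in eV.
4.4551 eV

Using Einstein's photoelectric equation: KE_max = hf - φ = hc/λ - φ

First, calculate the photon energy:
E_photon = hc/λ = (6.626×10⁻³⁴ J·s)(3×10⁸ m/s) / (195.4×10⁻⁹ m)
E_photon = 6.3451 eV

Then, the maximum kinetic energy:
KE_max = E_photon - φ = 6.3451 eV - 1.89 eV = 4.4551 eV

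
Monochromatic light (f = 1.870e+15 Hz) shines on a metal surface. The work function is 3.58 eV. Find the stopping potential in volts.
4.1537 V

The stopping potential V_s satisfies: eV_s = KE_max

First, find KE_max using Einstein's equation:
E_photon = hf = (6.626×10⁻³⁴ J·s)(1.870e+15 Hz) = 7.7337 eV
KE_max = E_photon - φ = 7.7337 - 3.58 = 4.1537 eV

Since eV_s = KE_max:
V_s = KE_max/e = 4.1537 V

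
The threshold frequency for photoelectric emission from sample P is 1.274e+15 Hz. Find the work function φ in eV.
5.27 eV

At the threshold frequency, photon energy equals work function:
φ = hf₀

Calculating:
φ = (6.626×10⁻³⁴ J·s)(1.274e+15 Hz)
φ = 5.27 eV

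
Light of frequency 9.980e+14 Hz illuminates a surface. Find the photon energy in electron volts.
4.1274 eV

Using E = hf:

E = hf = (6.626×10⁻³⁴ J·s)(9.980e+14 Hz)
E = 4.1274 eV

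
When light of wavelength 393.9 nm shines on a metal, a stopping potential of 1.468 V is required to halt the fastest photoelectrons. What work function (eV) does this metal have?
1.68 eV

The stopping potential gives the maximum kinetic energy: KE_max = eV_s = 1.468 eV

From Einstein's photoelectric equation: KE_max = hc/λ - φ
Rearranging: φ = hc/λ - KE_max

Calculate photon energy:
E_photon = hc/λ = (6.626×10⁻³⁴ J·s)(3×10⁸ m/s) / (393.9×10⁻⁹ m) = 3.1476 eV

Therefore:
φ = 3.1476 - 1.468 = 1.68 eV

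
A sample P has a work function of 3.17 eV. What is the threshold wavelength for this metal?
391.12 nm

The threshold wavelength is when the photon energy equals the work function:
hc/λ₀ = φ

Solving for λ₀:
λ₀ = hc/φ = (6.626×10⁻³⁴ J·s)(3×10⁸ m/s) / (3.17 eV × 1.602×10⁻¹⁹ J/eV)
λ₀ = 391.12 nm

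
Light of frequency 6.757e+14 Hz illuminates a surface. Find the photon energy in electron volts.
2.7945 eV

Using E = hf:

E = hf = (6.626×10⁻³⁴ J·s)(6.757e+14 Hz)
E = 2.7945 eV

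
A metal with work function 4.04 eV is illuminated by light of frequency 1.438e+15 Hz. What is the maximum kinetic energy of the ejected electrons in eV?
1.9071 eV

Using Einstein's photoelectric equation: KE_max = hf - φ

First, calculate the photon energy:
E_photon = hf = (6.626×10⁻³⁴ J·s)(1.438e+15 Hz)
E_photon = 5.9471 eV

Then, the maximum kinetic energy:
KE_max = E_photon - φ = 5.9471 eV - 4.04 eV = 1.9071 eV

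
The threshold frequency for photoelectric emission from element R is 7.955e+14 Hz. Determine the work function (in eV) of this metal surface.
3.29 eV

At the threshold frequency, photon energy equals work function:
φ = hf₀

Calculating:
φ = (6.626×10⁻³⁴ J·s)(7.955e+14 Hz)
φ = 3.29 eV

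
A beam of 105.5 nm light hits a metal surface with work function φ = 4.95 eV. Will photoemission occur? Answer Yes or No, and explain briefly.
Yes

For photoemission, the photon energy must exceed the work function.

Photon energy: E = hc/λ = 11.7521 eV
Work function: φ = 4.95 eV

Since E_photon (11.7521 eV) > φ (4.95 eV), photoemission WILL occur.
The threshold wavelength is λ₀ = hc/φ = 250.5 nm.
Since 105.5 nm < 250.5 nm, the light has sufficient energy.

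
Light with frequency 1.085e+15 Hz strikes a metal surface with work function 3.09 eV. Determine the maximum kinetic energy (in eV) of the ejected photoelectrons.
1.3972 eV

Using Einstein's photoelectric equation: KE_max = hf - φ

First, calculate the photon energy:
E_photon = hf = (6.626×10⁻³⁴ J·s)(1.085e+15 Hz)
E_photon = 4.4872 eV

Then, the maximum kinetic energy:
KE_max = E_photon - φ = 4.4872 eV - 3.09 eV = 1.3972 eV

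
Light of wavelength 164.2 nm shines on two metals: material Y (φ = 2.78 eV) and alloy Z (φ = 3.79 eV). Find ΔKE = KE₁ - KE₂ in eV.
1.0100 eV

Using KE_max = hc/λ - φ for each metal:

Photon energy: E = hc/λ = 7.5508 eV

For material Y (φ₁ = 2.78 eV):
KE₁ = E - φ₁ = 7.5508 - 2.78 = 4.7708 eV

For alloy Z (φ₂ = 3.79 eV):
KE₂ = E - φ₂ = 7.5508 - 3.79 = 3.7608 eV

Difference:
ΔKE = KE₁ - KE₂ = 4.7708 - 3.7608 = 1.0100 eV

Note: The difference equals the difference in work functions: 3.79 - 2.78 = 1.01 eV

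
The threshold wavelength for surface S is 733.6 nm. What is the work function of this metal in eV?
1.69 eV

At the threshold wavelength, photon energy equals work function:
φ = hc/λ₀

Calculating:
φ = (6.626×10⁻³⁴ J·s)(3×10⁸ m/s) / (733.6×10⁻⁹ m)
φ = 1.69 eV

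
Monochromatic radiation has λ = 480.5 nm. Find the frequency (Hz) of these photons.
6.2392e+14 Hz

Using the wave equation: c = fλ

Solving for frequency:
f = c/λ = (3×10⁸ m/s) / (480.5×10⁻⁹ m)
f = 6.2392e+14 Hz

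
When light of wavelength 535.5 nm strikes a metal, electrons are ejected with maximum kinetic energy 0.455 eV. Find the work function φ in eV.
1.86 eV

From Einstein's photoelectric equation: KE_max = hf - φ = hc/λ - φ

Rearranging for φ:
φ = hc/λ - KE_max

Calculate photon energy:
E_photon = hc/λ = 2.3153 eV

Therefore:
φ = 2.3153 - 0.455 = 1.86 eV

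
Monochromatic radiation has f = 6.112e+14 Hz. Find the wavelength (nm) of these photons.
490.50 nm

Using the wave equation: c = fλ

Solving for wavelength:
λ = c/f = (3×10⁸ m/s) / (6.112e+14 Hz)
λ = 490.50 nm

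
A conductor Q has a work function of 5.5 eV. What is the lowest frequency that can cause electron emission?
1.3299e+15 Hz

The threshold frequency is when the photon energy equals the work function:
hf₀ = φ

Solving for f₀:
f₀ = φ/h = (5.5 eV × 1.602×10⁻¹⁹ J/eV) / (6.626×10⁻³⁴ J·s)
f₀ = 1.3299e+15 Hz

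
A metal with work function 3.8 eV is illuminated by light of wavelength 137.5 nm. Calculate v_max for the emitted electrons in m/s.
1.3547e+06 m/s

First, find the maximum kinetic energy:
E_photon = hc/λ = 9.0170 eV
KE_max = E_photon - φ = 9.0170 - 3.8 = 5.2170 eV

Convert to Joules: KE_max = 5.2170 × 1.602×10⁻¹⁹ J = 8.3586e-19 J

Then use KE = ½mv² to find velocity:
v = √(2·KE/m) = √(2 × 8.3586e-19 J / 9.109e-31 kg)
v = 1.3547e+06 m/s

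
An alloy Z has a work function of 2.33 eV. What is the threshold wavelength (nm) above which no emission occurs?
532.12 nm

The threshold wavelength is when the photon energy equals the work function:
hc/λ₀ = φ

Solving for λ₀:
λ₀ = hc/φ = (6.626×10⁻³⁴ J·s)(3×10⁸ m/s) / (2.33 eV × 1.602×10⁻¹⁹ J/eV)
λ₀ = 532.12 nm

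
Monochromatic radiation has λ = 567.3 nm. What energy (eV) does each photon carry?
2.1855 eV

Using E = hf = hc/λ:

E = hc/λ = (6.626×10⁻³⁴ J·s)(3×10⁸ m/s) / (567.3×10⁻⁹ m)
E = 2.1855 eV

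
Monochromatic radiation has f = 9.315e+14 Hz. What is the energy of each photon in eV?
3.8524 eV

Using E = hf:

E = hf = (6.626×10⁻³⁴ J·s)(9.315e+14 Hz)
E = 3.8524 eV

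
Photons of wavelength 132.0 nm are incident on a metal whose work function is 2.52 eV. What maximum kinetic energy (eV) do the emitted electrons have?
6.8727 eV

Using Einstein's photoelectric equation: KE_max = hf - φ = hc/λ - φ

First, calculate the photon energy:
E_photon = hc/λ = (6.626×10⁻³⁴ J·s)(3×10⁸ m/s) / (132.0×10⁻⁹ m)
E_photon = 9.3927 eV

Then, the maximum kinetic energy:
KE_max = E_photon - φ = 9.3927 eV - 2.52 eV = 6.8727 eV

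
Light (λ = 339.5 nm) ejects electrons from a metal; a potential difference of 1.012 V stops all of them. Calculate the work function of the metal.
2.64 eV

The stopping potential gives the maximum kinetic energy: KE_max = eV_s = 1.012 eV

From Einstein's photoelectric equation: KE_max = hc/λ - φ
Rearranging: φ = hc/λ - KE_max

Calculate photon energy:
E_photon = hc/λ = (6.626×10⁻³⁴ J·s)(3×10⁸ m/s) / (339.5×10⁻⁹ m) = 3.6520 eV

Therefore:
φ = 3.6520 - 1.012 = 2.64 eV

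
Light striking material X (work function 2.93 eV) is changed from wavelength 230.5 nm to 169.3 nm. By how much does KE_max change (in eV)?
1.9444 eV

Using Einstein's equation: KE_max = hc/λ - φ

For λ₁ = 230.5 nm:
KE₁ = hc/λ₁ - φ = 5.3789 - 2.93 = 2.4489 eV

For λ₂ = 169.3 nm:
KE₂ = hc/λ₂ - φ = 7.3233 - 2.93 = 4.3933 eV

Change in KE:
ΔKE = KE₂ - KE₁ = 4.3933 - 2.4489 = 1.9444 eV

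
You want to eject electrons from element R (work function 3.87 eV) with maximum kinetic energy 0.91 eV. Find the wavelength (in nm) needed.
259.38 nm

From Einstein's equation: KE_max = hc/λ - φ

Rearranging for λ:
hc/λ = KE_max + φ
λ = hc/(KE_max + φ)

Required photon energy:
E_photon = KE_max + φ = 0.91 + 3.87 = 4.78 eV

Required wavelength:
λ = hc/E_photon = (6.626×10⁻³⁴)(3×10⁸) / (4.78 × 1.602×10⁻¹⁹)
λ = 259.38 nm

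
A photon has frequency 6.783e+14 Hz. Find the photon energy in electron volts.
2.8052 eV

Using E = hf:

E = hf = (6.626×10⁻³⁴ J·s)(6.783e+14 Hz)
E = 2.8052 eV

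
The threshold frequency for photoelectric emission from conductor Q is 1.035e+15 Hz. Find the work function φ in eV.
4.28 eV

At the threshold frequency, photon energy equals work function:
φ = hf₀

Calculating:
φ = (6.626×10⁻³⁴ J·s)(1.035e+15 Hz)
φ = 4.28 eV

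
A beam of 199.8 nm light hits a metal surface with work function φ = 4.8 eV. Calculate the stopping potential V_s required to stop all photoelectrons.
1.4054 V

The stopping potential V_s satisfies: eV_s = KE_max

First, find KE_max using Einstein's equation:
E_photon = hc/λ = 6.2054 eV
KE_max = E_photon - φ = 6.2054 - 4.8 = 1.4054 eV

Since eV_s = KE_max:
V_s = KE_max/e = 1.4054 V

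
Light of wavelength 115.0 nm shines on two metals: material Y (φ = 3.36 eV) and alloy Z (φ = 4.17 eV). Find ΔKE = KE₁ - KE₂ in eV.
0.8100 eV

Using KE_max = hc/λ - φ for each metal:

Photon energy: E = hc/λ = 10.7812 eV

For material Y (φ₁ = 3.36 eV):
KE₁ = E - φ₁ = 10.7812 - 3.36 = 7.4212 eV

For alloy Z (φ₂ = 4.17 eV):
KE₂ = E - φ₂ = 10.7812 - 4.17 = 6.6112 eV

Difference:
ΔKE = KE₁ - KE₂ = 7.4212 - 6.6112 = 0.8100 eV

Note: The difference equals the difference in work functions: 4.17 - 3.36 = 0.81 eV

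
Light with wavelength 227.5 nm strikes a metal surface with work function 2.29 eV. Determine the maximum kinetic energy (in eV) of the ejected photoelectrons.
3.1599 eV

Using Einstein's photoelectric equation: KE_max = hf - φ = hc/λ - φ

First, calculate the photon energy:
E_photon = hc/λ = (6.626×10⁻³⁴ J·s)(3×10⁸ m/s) / (227.5×10⁻⁹ m)
E_photon = 5.4499 eV

Then, the maximum kinetic energy:
KE_max = E_photon - φ = 5.4499 eV - 2.29 eV = 3.1599 eV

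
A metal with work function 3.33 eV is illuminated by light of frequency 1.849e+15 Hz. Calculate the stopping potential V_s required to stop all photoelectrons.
4.3168 V

The stopping potential V_s satisfies: eV_s = KE_max

First, find KE_max using Einstein's equation:
E_photon = hf = (6.626×10⁻³⁴ J·s)(1.849e+15 Hz) = 7.6468 eV
KE_max = E_photon - φ = 7.6468 - 3.33 = 4.3168 eV

Since eV_s = KE_max:
V_s = KE_max/e = 4.3168 V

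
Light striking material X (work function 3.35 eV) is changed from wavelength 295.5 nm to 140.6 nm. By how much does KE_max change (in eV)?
4.6225 eV

Using Einstein's equation: KE_max = hc/λ - φ

For λ₁ = 295.5 nm:
KE₁ = hc/λ₁ - φ = 4.1957 - 3.35 = 0.8457 eV

For λ₂ = 140.6 nm:
KE₂ = hc/λ₂ - φ = 8.8182 - 3.35 = 5.4682 eV

Change in KE:
ΔKE = KE₂ - KE₁ = 5.4682 - 0.8457 = 4.6225 eV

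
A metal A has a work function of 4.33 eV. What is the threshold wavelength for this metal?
286.34 nm

The threshold wavelength is when the photon energy equals the work function:
hc/λ₀ = φ

Solving for λ₀:
λ₀ = hc/φ = (6.626×10⁻³⁴ J·s)(3×10⁸ m/s) / (4.33 eV × 1.602×10⁻¹⁹ J/eV)
λ₀ = 286.34 nm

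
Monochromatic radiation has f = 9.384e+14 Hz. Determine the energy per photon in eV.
3.8809 eV

Using E = hf:

E = hf = (6.626×10⁻³⁴ J·s)(9.384e+14 Hz)
E = 3.8809 eV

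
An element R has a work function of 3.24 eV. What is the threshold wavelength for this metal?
382.67 nm

The threshold wavelength is when the photon energy equals the work function:
hc/λ₀ = φ

Solving for λ₀:
λ₀ = hc/φ = (6.626×10⁻³⁴ J·s)(3×10⁸ m/s) / (3.24 eV × 1.602×10⁻¹⁹ J/eV)
λ₀ = 382.67 nm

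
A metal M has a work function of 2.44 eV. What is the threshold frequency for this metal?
5.8999e+14 Hz

The threshold frequency is when the photon energy equals the work function:
hf₀ = φ

Solving for f₀:
f₀ = φ/h = (2.44 eV × 1.602×10⁻¹⁹ J/eV) / (6.626×10⁻³⁴ J·s)
f₀ = 5.8999e+14 Hz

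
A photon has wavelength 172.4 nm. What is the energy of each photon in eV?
7.1917 eV

Using E = hf = hc/λ:

E = hc/λ = (6.626×10⁻³⁴ J·s)(3×10⁸ m/s) / (172.4×10⁻⁹ m)
E = 7.1917 eV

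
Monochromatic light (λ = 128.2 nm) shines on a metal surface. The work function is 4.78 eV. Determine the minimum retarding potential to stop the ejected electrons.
4.8912 V

The stopping potential V_s satisfies: eV_s = KE_max

First, find KE_max using Einstein's equation:
E_photon = hc/λ = 9.6712 eV
KE_max = E_photon - φ = 9.6712 - 4.78 = 4.8912 eV

Since eV_s = KE_max:
V_s = KE_max/e = 4.8912 V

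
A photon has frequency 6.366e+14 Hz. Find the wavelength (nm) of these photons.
470.93 nm

Using the wave equation: c = fλ

Solving for wavelength:
λ = c/f = (3×10⁸ m/s) / (6.366e+14 Hz)
λ = 470.93 nm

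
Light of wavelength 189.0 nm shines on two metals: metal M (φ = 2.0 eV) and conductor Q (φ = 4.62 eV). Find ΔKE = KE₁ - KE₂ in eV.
2.6200 eV

Using KE_max = hc/λ - φ for each metal:

Photon energy: E = hc/λ = 6.5600 eV

For metal M (φ₁ = 2.0 eV):
KE₁ = E - φ₁ = 6.5600 - 2.0 = 4.5600 eV

For conductor Q (φ₂ = 4.62 eV):
KE₂ = E - φ₂ = 6.5600 - 4.62 = 1.9400 eV

Difference:
ΔKE = KE₁ - KE₂ = 4.5600 - 1.9400 = 2.6200 eV

Note: The difference equals the difference in work functions: 4.62 - 2.0 = 2.62 eV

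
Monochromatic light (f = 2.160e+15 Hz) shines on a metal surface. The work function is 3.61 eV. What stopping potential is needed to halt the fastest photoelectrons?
5.3230 V

The stopping potential V_s satisfies: eV_s = KE_max

First, find KE_max using Einstein's equation:
E_photon = hf = (6.626×10⁻³⁴ J·s)(2.160e+15 Hz) = 8.9330 eV
KE_max = E_photon - φ = 8.9330 - 3.61 = 5.3230 eV

Since eV_s = KE_max:
V_s = KE_max/e = 5.3230 V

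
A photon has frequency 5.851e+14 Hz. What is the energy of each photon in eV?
2.4198 eV

Using E = hf:

E = hf = (6.626×10⁻³⁴ J·s)(5.851e+14 Hz)
E = 2.4198 eV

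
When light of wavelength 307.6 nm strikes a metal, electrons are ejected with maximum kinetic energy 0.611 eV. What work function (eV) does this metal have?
3.42 eV

From Einstein's photoelectric equation: KE_max = hf - φ = hc/λ - φ

Rearranging for φ:
φ = hc/λ - KE_max

Calculate photon energy:
E_photon = hc/λ = 4.0307 eV

Therefore:
φ = 4.0307 - 0.611 = 3.42 eV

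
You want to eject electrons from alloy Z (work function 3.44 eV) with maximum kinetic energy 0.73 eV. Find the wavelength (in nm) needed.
297.32 nm

From Einstein's equation: KE_max = hc/λ - φ

Rearranging for λ:
hc/λ = KE_max + φ
λ = hc/(KE_max + φ)

Required photon energy:
E_photon = KE_max + φ = 0.73 + 3.44 = 4.17 eV

Required wavelength:
λ = hc/E_photon = (6.626×10⁻³⁴)(3×10⁸) / (4.17 × 1.602×10⁻¹⁹)
λ = 297.32 nm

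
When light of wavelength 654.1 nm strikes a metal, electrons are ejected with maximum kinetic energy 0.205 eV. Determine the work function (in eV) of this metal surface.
1.69 eV

From Einstein's photoelectric equation: KE_max = hf - φ = hc/λ - φ

Rearranging for φ:
φ = hc/λ - KE_max

Calculate photon energy:
E_photon = hc/λ = 1.8955 eV

Therefore:
φ = 1.8955 - 0.205 = 1.69 eV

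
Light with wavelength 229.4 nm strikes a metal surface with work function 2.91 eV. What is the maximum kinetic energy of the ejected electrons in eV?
2.4947 eV

Using Einstein's photoelectric equation: KE_max = hf - φ = hc/λ - φ

First, calculate the photon energy:
E_photon = hc/λ = (6.626×10⁻³⁴ J·s)(3×10⁸ m/s) / (229.4×10⁻⁹ m)
E_photon = 5.4047 eV

Then, the maximum kinetic energy:
KE_max = E_photon - φ = 5.4047 eV - 2.91 eV = 2.4947 eV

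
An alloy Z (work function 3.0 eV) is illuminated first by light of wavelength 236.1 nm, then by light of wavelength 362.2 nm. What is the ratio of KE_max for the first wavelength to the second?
5.3212

Using Einstein's equation: KE_max = hc/λ - φ

For λ₁ = 236.1 nm:
E₁ = hc/λ₁ = 5.2513 eV
KE₁ = E₁ - φ = 5.2513 - 3.0 = 2.2513 eV

For λ₂ = 362.2 nm:
E₂ = hc/λ₂ = 3.4231 eV
KE₂ = E₂ - φ = 3.4231 - 3.0 = 0.4231 eV

Ratio: KE₁/KE₂ = 2.2513/0.4231 = 5.3212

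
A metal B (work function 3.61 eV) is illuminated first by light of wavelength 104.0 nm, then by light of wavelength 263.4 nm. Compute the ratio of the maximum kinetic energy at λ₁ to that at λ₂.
7.5761

Using Einstein's equation: KE_max = hc/λ - φ

For λ₁ = 104.0 nm:
E₁ = hc/λ₁ = 11.9216 eV
KE₁ = E₁ - φ = 11.9216 - 3.61 = 8.3116 eV

For λ₂ = 263.4 nm:
E₂ = hc/λ₂ = 4.7071 eV
KE₂ = E₂ - φ = 4.7071 - 3.61 = 1.0971 eV

Ratio: KE₁/KE₂ = 8.3116/1.0971 = 7.5761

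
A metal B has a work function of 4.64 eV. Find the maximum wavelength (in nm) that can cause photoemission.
267.21 nm

The threshold wavelength is when the photon energy equals the work function:
hc/λ₀ = φ

Solving for λ₀:
λ₀ = hc/φ = (6.626×10⁻³⁴ J·s)(3×10⁸ m/s) / (4.64 eV × 1.602×10⁻¹⁹ J/eV)
λ₀ = 267.21 nm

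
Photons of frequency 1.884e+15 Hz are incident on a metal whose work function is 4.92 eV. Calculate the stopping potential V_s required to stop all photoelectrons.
2.8716 V

The stopping potential V_s satisfies: eV_s = KE_max

First, find KE_max using Einstein's equation:
E_photon = hf = (6.626×10⁻³⁴ J·s)(1.884e+15 Hz) = 7.7916 eV
KE_max = E_photon - φ = 7.7916 - 4.92 = 2.8716 eV

Since eV_s = KE_max:
V_s = KE_max/e = 2.8716 V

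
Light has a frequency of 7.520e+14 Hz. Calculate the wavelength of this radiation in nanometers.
398.66 nm

Using the wave equation: c = fλ

Solving for wavelength:
λ = c/f = (3×10⁸ m/s) / (7.520e+14 Hz)
λ = 398.66 nm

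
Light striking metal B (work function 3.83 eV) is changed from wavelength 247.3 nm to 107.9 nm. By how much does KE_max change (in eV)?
6.4771 eV

Using Einstein's equation: KE_max = hc/λ - φ

For λ₁ = 247.3 nm:
KE₁ = hc/λ₁ - φ = 5.0135 - 3.83 = 1.1835 eV

For λ₂ = 107.9 nm:
KE₂ = hc/λ₂ - φ = 11.4907 - 3.83 = 7.6607 eV

Change in KE:
ΔKE = KE₂ - KE₁ = 7.6607 - 1.1835 = 6.4771 eV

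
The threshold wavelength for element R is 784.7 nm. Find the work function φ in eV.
1.58 eV

At the threshold wavelength, photon energy equals work function:
φ = hc/λ₀

Calculating:
φ = (6.626×10⁻³⁴ J·s)(3×10⁸ m/s) / (784.7×10⁻⁹ m)
φ = 1.58 eV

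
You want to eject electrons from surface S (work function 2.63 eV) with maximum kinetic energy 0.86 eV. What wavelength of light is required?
355.26 nm

From Einstein's equation: KE_max = hc/λ - φ

Rearranging for λ:
hc/λ = KE_max + φ
λ = hc/(KE_max + φ)

Required photon energy:
E_photon = KE_max + φ = 0.86 + 2.63 = 3.49 eV

Required wavelength:
λ = hc/E_photon = (6.626×10⁻³⁴)(3×10⁸) / (3.49 × 1.602×10⁻¹⁹)
λ = 355.26 nm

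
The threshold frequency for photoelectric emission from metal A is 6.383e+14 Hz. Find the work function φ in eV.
2.64 eV

At the threshold frequency, photon energy equals work function:
φ = hf₀

Calculating:
φ = (6.626×10⁻³⁴ J·s)(6.383e+14 Hz)
φ = 2.64 eV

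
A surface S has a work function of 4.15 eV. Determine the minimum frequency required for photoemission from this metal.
1.0035e+15 Hz

The threshold frequency is when the photon energy equals the work function:
hf₀ = φ

Solving for f₀:
f₀ = φ/h = (4.15 eV × 1.602×10⁻¹⁹ J/eV) / (6.626×10⁻³⁴ J·s)
f₀ = 1.0035e+15 Hz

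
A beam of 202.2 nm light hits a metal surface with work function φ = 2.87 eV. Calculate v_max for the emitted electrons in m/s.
1.0712e+06 m/s

First, find the maximum kinetic energy:
E_photon = hc/λ = 6.1318 eV
KE_max = E_photon - φ = 6.1318 - 2.87 = 3.2618 eV

Convert to Joules: KE_max = 3.2618 × 1.602×10⁻¹⁹ J = 5.2259e-19 J

Then use KE = ½mv² to find velocity:
v = √(2·KE/m) = √(2 × 5.2259e-19 J / 9.109e-31 kg)
v = 1.0712e+06 m/s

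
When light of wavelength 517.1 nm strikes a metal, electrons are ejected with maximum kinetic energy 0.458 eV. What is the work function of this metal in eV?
1.94 eV

From Einstein's photoelectric equation: KE_max = hf - φ = hc/λ - φ

Rearranging for φ:
φ = hc/λ - KE_max

Calculate photon energy:
E_photon = hc/λ = 2.3977 eV

Therefore:
φ = 2.3977 - 0.458 = 1.94 eV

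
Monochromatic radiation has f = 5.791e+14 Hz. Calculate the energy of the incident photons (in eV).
2.3950 eV

Using E = hf:

E = hf = (6.626×10⁻³⁴ J·s)(5.791e+14 Hz)
E = 2.3950 eV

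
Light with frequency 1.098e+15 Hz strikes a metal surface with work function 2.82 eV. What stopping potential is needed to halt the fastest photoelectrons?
1.7210 V

The stopping potential V_s satisfies: eV_s = KE_max

First, find KE_max using Einstein's equation:
E_photon = hf = (6.626×10⁻³⁴ J·s)(1.098e+15 Hz) = 4.5410 eV
KE_max = E_photon - φ = 4.5410 - 2.82 = 1.7210 eV

Since eV_s = KE_max:
V_s = KE_max/e = 1.7210 V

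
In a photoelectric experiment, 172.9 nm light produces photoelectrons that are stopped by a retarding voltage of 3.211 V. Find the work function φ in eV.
3.96 eV

The stopping potential gives the maximum kinetic energy: KE_max = eV_s = 3.211 eV

From Einstein's photoelectric equation: KE_max = hc/λ - φ
Rearranging: φ = hc/λ - KE_max

Calculate photon energy:
E_photon = hc/λ = (6.626×10⁻³⁴ J·s)(3×10⁸ m/s) / (172.9×10⁻⁹ m) = 7.1709 eV

Therefore:
φ = 7.1709 - 3.211 = 3.96 eV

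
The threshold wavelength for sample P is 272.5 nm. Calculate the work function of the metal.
4.55 eV

At the threshold wavelength, photon energy equals work function:
φ = hc/λ₀

Calculating:
φ = (6.626×10⁻³⁴ J·s)(3×10⁸ m/s) / (272.5×10⁻⁹ m)
φ = 4.55 eV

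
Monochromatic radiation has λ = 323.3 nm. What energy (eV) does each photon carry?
3.8350 eV

Using E = hf = hc/λ:

E = hc/λ = (6.626×10⁻³⁴ J·s)(3×10⁸ m/s) / (323.3×10⁻⁹ m)
E = 3.8350 eV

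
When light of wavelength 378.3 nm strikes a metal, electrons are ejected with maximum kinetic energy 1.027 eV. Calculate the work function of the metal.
2.25 eV

From Einstein's photoelectric equation: KE_max = hf - φ = hc/λ - φ

Rearranging for φ:
φ = hc/λ - KE_max

Calculate photon energy:
E_photon = hc/λ = 3.2774 eV

Therefore:
φ = 3.2774 - 1.027 = 2.25 eV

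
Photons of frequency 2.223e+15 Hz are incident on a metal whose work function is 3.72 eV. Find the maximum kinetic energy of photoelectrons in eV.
5.4736 eV

Using Einstein's photoelectric equation: KE_max = hf - φ

First, calculate the photon energy:
E_photon = hf = (6.626×10⁻³⁴ J·s)(2.223e+15 Hz)
E_photon = 9.1936 eV

Then, the maximum kinetic energy:
KE_max = E_photon - φ = 9.1936 eV - 3.72 eV = 5.4736 eV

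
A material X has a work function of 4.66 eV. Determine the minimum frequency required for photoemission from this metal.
1.1268e+15 Hz

The threshold frequency is when the photon energy equals the work function:
hf₀ = φ

Solving for f₀:
f₀ = φ/h = (4.66 eV × 1.602×10⁻¹⁹ J/eV) / (6.626×10⁻³⁴ J·s)
f₀ = 1.1268e+15 Hz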